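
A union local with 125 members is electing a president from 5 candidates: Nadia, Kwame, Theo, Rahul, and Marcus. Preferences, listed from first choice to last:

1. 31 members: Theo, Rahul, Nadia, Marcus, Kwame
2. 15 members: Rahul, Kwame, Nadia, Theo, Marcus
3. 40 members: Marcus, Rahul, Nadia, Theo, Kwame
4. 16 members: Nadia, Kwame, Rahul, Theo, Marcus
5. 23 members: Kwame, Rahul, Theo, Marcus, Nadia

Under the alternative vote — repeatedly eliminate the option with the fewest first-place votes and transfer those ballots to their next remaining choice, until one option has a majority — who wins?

Round 1: Nadia 16, Kwame 23, Theo 31, Rahul 15, Marcus 40. Eliminate Rahul.
Round 2: Nadia 16, Kwame 38, Theo 31, Marcus 40. Eliminate Nadia.
Round 3: Kwame 54, Theo 31, Marcus 40. Eliminate Theo.
Round 4: Kwame 54, Marcus 71. Marcus has a majority.

Marcus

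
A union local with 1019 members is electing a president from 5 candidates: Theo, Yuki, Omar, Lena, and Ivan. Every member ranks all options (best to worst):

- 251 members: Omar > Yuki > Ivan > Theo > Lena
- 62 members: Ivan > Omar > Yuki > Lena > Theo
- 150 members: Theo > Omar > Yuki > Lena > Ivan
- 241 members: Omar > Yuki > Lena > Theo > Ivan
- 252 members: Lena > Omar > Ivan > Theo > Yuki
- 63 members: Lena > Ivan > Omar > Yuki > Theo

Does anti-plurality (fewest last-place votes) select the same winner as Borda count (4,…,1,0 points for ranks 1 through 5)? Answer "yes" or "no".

Anti-plurality — last-place votes: Theo 125, Yuki 252, Omar 0, Lena 251, Ivan 391. Winner: Omar.
Borda — scores: Theo 1344, Yuki 1963, Omar 3486, Lena 1954, Ivan 1443. Winner: Omar.
The two methods agree.

yes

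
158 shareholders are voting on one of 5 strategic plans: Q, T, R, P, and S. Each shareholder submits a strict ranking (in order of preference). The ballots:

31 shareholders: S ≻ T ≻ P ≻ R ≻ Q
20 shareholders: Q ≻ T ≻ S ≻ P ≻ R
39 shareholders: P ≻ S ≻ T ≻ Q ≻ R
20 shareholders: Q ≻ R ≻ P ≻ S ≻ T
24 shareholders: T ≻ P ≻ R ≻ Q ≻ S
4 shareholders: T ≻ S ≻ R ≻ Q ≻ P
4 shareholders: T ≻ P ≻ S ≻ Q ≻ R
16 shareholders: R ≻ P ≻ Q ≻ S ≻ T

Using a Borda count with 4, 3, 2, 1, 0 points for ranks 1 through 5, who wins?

P

Q: 31·0 + 20·4 + 39·1 + 20·4 + 24·1 + 4·1 + 4·1 + 16·2 = 263
T: 31·3 + 20·3 + 39·2 + 20·0 + 24·4 + 4·4 + 4·4 + 16·0 = 359
R: 31·1 + 20·0 + 39·0 + 20·3 + 24·2 + 4·2 + 4·0 + 16·4 = 211
P: 31·2 + 20·1 + 39·4 + 20·2 + 24·3 + 4·0 + 4·3 + 16·3 = 410
S: 31·4 + 20·2 + 39·3 + 20·1 + 24·0 + 4·3 + 4·2 + 16·1 = 337
P has the highest Borda score (410).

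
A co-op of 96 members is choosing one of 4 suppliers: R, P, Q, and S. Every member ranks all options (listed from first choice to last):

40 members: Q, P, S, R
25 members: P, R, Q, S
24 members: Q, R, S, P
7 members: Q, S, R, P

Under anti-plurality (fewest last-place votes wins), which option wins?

Q

Last-place votes: R 40, P 31, Q 0, S 25.
Q is ranked last by the fewest voters, so Q wins.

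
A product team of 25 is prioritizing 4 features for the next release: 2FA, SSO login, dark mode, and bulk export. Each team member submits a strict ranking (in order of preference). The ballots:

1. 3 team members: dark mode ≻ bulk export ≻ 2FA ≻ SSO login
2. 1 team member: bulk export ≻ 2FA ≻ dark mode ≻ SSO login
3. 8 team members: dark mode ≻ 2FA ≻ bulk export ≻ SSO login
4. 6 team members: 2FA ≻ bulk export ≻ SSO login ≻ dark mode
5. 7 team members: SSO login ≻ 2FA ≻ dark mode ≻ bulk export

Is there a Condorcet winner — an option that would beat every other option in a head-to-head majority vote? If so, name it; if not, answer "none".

2FA vs SSO login: 18–7 for 2FA.
2FA vs dark mode: 14–11 for 2FA.
2FA vs bulk export: 21–4 for 2FA.
2FA beats every other option head-to-head.

2FA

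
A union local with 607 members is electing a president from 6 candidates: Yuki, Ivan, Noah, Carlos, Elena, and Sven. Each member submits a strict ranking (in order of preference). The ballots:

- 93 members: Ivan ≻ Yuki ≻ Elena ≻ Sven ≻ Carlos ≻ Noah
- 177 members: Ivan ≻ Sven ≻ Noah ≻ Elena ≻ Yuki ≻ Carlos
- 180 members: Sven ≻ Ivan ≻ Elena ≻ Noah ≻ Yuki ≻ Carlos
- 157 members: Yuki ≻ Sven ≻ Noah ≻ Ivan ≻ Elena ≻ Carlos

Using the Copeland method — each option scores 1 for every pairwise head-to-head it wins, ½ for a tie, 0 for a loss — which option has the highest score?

Yuki: beats Carlos; loses to Ivan, Noah, Elena, and Sven → score 1.
Ivan: beats Yuki, Noah, Carlos, and Elena; loses to Sven → score 4.
Noah: beats Yuki, Carlos, and Elena; loses to Ivan and Sven → score 3.
Carlos: loses to Yuki, Ivan, Noah, Elena, and Sven → score 0.
Elena: beats Yuki and Carlos; loses to Ivan, Noah, and Sven → score 2.
Sven: beats Yuki, Ivan, Noah, Carlos, and Elena → score 5.
Sven has the best pairwise record.

Sven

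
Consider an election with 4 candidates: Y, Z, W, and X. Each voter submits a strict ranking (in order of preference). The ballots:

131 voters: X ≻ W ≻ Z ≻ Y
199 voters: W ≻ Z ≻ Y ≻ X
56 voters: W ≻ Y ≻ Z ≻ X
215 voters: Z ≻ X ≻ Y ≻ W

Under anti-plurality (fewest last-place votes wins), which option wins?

Last-place votes: Y 131, Z 0, W 215, X 255.
Z is ranked last by the fewest voters, so Z wins.

Z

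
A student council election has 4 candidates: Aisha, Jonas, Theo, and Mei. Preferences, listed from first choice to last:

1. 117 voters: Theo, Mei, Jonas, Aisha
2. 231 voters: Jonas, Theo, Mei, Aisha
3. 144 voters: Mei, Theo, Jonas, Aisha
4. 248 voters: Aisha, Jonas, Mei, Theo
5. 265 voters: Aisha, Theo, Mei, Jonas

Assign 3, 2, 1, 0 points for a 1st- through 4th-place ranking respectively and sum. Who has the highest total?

Theo

Aisha: 117·0 + 231·0 + 144·0 + 248·3 + 265·3 = 1539
Jonas: 117·1 + 231·3 + 144·1 + 248·2 + 265·0 = 1450
Theo: 117·3 + 231·2 + 144·2 + 248·0 + 265·2 = 1631
Mei: 117·2 + 231·1 + 144·3 + 248·1 + 265·1 = 1410
Theo has the highest Borda score (1631).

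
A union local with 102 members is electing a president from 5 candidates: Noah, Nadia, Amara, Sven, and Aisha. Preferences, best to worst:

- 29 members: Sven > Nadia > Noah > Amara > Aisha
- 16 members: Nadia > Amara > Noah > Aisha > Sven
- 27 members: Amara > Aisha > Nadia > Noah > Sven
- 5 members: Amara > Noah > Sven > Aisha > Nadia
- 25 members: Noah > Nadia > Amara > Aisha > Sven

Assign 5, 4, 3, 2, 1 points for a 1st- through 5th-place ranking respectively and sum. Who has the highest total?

Noah: 29·3 + 16·3 + 27·2 + 5·4 + 25·5 = 334
Nadia: 29·4 + 16·5 + 27·3 + 5·1 + 25·4 = 382
Amara: 29·2 + 16·4 + 27·5 + 5·5 + 25·3 = 357
Sven: 29·5 + 16·1 + 27·1 + 5·3 + 25·1 = 228
Aisha: 29·1 + 16·2 + 27·4 + 5·2 + 25·2 = 229
Nadia has the highest Borda score (382).

Nadia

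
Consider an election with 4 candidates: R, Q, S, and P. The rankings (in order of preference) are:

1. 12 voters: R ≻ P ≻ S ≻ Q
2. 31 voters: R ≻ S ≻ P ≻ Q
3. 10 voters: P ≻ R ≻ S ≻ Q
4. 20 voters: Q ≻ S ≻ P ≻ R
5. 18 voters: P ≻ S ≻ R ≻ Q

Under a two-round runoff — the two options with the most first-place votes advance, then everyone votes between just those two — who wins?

P

Round 1 first-place votes: R 43, Q 20, S 0, P 28.
R and P advance.
Runoff: R is preferred to P by 43 voters; P by 48.
P wins the runoff.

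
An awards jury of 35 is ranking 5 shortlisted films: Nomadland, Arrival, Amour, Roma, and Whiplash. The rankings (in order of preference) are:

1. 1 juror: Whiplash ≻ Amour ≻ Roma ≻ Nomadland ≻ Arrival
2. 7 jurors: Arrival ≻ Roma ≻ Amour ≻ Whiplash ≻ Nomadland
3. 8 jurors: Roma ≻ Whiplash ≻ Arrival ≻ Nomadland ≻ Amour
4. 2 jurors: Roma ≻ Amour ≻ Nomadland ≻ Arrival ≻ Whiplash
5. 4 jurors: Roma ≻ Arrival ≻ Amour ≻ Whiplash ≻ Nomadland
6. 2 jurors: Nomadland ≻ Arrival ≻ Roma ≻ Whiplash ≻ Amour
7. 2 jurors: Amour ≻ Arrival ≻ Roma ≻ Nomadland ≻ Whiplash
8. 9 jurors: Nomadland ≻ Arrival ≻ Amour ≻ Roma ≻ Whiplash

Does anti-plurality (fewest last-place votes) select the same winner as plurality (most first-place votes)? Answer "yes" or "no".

Anti-plurality — last-place votes: Nomadland 11, Arrival 1, Amour 10, Roma 0, Whiplash 13. Winner: Roma.
Plurality — first-place votes: Nomadland 11, Arrival 7, Amour 2, Roma 14, Whiplash 1. Winner: Roma.
The two methods agree.

yes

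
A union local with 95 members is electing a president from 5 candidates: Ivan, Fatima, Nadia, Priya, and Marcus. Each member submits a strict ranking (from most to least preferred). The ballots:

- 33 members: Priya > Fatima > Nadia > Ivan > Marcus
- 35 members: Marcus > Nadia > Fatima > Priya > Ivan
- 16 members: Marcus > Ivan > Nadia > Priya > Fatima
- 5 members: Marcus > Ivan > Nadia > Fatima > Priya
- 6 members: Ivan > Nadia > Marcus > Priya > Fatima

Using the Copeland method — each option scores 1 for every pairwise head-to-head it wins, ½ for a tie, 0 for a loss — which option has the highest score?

Marcus

Ivan: loses to Fatima, Nadia, Priya, and Marcus → score 0.
Fatima: beats Ivan; loses to Nadia, Priya, and Marcus → score 1.
Nadia: beats Ivan, Fatima, and Priya; loses to Marcus → score 3.
Priya: beats Ivan and Fatima; loses to Nadia and Marcus → score 2.
Marcus: beats Ivan, Fatima, Nadia, and Priya → score 4.
Marcus has the best pairwise record.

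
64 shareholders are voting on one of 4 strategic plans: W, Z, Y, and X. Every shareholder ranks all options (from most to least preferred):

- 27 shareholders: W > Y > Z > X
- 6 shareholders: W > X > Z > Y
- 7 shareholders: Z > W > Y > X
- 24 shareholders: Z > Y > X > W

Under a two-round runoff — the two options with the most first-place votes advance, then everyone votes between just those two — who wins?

W

Round 1 first-place votes: W 33, Z 31, Y 0, X 0.
W and Z advance.
Runoff: W is preferred to Z by 33 voters; Z by 31.
W wins the runoff.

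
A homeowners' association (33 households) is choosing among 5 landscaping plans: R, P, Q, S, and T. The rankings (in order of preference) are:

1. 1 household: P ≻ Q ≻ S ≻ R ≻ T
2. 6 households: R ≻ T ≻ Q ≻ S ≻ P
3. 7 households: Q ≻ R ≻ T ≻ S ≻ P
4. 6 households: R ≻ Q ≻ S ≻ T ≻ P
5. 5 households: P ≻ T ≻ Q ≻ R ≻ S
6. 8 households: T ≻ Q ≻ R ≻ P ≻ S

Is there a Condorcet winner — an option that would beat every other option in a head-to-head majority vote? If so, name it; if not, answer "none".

Checking pairwise contests:
Q beats R 21–12.
R beats P 27–6.
T beats Q 19–14.
R beats S 32–1.
R beats T 20–13.
Every option loses at least one head-to-head, so there is no Condorcet winner.

none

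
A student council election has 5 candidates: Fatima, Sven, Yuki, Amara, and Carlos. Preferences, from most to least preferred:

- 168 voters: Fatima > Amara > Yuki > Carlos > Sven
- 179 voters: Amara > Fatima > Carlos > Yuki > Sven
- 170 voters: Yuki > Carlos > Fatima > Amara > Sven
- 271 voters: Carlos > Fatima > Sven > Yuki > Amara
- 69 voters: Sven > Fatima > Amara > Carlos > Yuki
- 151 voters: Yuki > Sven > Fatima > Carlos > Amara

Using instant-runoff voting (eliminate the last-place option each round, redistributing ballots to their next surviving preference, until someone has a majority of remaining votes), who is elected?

Fatima

Round 1: Fatima 168, Sven 69, Yuki 321, Amara 179, Carlos 271. Eliminate Sven.
Round 2: Fatima 237, Yuki 321, Amara 179, Carlos 271. Eliminate Amara.
Round 3: Fatima 416, Yuki 321, Carlos 271. Eliminate Carlos.
Round 4: Fatima 687, Yuki 321. Fatima has a majority.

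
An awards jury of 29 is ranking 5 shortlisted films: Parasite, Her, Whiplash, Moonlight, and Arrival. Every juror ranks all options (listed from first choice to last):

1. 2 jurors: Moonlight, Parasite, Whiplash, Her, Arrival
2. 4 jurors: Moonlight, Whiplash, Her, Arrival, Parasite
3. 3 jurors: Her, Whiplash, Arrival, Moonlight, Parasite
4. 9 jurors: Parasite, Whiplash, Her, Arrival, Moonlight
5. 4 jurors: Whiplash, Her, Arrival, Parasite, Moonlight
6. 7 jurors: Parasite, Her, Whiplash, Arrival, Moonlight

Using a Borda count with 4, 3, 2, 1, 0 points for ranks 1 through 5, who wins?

Whiplash

Parasite: 2·3 + 4·0 + 3·0 + 9·4 + 4·1 + 7·4 = 74
Her: 2·1 + 4·2 + 3·4 + 9·2 + 4·3 + 7·3 = 73
Whiplash: 2·2 + 4·3 + 3·3 + 9·3 + 4·4 + 7·2 = 82
Moonlight: 2·4 + 4·4 + 3·1 + 9·0 + 4·0 + 7·0 = 27
Arrival: 2·0 + 4·1 + 3·2 + 9·1 + 4·2 + 7·1 = 34
Whiplash has the highest Borda score (82).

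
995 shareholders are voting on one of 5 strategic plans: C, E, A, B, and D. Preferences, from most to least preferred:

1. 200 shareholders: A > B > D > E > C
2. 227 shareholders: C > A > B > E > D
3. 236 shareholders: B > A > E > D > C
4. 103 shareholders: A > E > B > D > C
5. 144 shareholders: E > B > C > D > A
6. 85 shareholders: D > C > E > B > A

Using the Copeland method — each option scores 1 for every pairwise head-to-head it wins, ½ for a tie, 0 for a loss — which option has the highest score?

A

C: loses to E, A, B, and D → score 0.
E: beats C and D; loses to A and B → score 2.
A: beats C, E, B, and D → score 4.
B: beats C, E, and D; loses to A → score 3.
D: beats C; loses to E, A, and B → score 1.
A has the best pairwise record.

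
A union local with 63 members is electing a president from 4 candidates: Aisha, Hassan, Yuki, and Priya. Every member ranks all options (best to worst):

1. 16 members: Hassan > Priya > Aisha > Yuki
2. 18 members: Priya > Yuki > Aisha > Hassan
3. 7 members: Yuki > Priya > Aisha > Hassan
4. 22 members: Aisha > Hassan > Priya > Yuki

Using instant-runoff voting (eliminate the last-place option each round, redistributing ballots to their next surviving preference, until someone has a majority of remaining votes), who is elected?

Priya

Round 1: Aisha 22, Hassan 16, Yuki 7, Priya 18. Eliminate Yuki.
Round 2: Aisha 22, Hassan 16, Priya 25. Eliminate Hassan.
Round 3: Aisha 22, Priya 41. Priya has a majority.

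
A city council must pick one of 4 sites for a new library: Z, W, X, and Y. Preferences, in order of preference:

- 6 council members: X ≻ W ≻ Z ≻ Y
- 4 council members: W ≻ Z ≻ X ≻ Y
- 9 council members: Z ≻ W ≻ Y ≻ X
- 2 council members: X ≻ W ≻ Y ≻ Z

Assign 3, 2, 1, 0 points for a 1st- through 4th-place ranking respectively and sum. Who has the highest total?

W

Z: 6·1 + 4·2 + 9·3 + 2·0 = 41
W: 6·2 + 4·3 + 9·2 + 2·2 = 46
X: 6·3 + 4·1 + 9·0 + 2·3 = 28
Y: 6·0 + 4·0 + 9·1 + 2·1 = 11
W has the highest Borda score (46).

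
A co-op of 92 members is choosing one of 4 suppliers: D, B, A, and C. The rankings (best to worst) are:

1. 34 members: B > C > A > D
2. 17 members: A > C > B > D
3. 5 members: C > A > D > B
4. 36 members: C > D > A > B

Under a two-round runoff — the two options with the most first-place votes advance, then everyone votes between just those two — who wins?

Round 1 first-place votes: D 0, B 34, A 17, C 41.
C and B advance.
Runoff: C is preferred to B by 58 voters; B by 34.
C wins the runoff.

C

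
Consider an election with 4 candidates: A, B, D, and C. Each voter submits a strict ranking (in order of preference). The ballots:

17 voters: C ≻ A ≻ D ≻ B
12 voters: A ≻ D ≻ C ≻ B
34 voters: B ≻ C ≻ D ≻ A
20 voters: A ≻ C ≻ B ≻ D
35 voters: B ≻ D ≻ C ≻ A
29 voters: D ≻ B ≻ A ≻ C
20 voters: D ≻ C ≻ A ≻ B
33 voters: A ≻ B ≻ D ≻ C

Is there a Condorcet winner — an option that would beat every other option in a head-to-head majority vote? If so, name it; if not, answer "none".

none

Checking pairwise contests:
D beats A 118–82.
A beats B 102–98.
B beats D 122–78.
B beats C 131–69.
Every option loses at least one head-to-head, so there is no Condorcet winner.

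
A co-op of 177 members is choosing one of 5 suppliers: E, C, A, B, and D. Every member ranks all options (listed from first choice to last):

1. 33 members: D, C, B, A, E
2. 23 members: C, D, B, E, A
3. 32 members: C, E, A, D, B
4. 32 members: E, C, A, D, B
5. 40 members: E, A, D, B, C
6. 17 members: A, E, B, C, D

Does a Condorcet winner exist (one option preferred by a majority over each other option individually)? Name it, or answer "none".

E vs C: 89–88 for E.
E vs A: 127–50 for E.
E vs B: 121–56 for E.
E vs D: 121–56 for E.
E beats every other option head-to-head.

E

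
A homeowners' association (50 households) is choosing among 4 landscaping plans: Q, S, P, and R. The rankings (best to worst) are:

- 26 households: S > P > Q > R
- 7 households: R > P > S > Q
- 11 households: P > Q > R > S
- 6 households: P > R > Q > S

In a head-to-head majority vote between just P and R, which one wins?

Voters preferring P to R: 43; preferring R to P: 7.
P wins the head-to-head.

P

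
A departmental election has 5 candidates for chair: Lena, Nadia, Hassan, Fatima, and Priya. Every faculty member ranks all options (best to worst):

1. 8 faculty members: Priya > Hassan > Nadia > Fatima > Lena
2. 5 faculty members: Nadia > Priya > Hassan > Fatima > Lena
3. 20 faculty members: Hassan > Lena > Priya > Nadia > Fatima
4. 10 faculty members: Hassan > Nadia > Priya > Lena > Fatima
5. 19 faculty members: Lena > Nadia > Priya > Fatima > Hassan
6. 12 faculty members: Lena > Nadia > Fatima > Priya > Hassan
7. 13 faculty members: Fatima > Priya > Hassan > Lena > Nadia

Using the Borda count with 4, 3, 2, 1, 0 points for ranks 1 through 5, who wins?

Lena: 8·0 + 5·0 + 20·3 + 10·1 + 19·4 + 12·4 + 13·1 = 207
Nadia: 8·2 + 5·4 + 20·1 + 10·3 + 19·3 + 12·3 + 13·0 = 179
Hassan: 8·3 + 5·2 + 20·4 + 10·4 + 19·0 + 12·0 + 13·2 = 180
Fatima: 8·1 + 5·1 + 20·0 + 10·0 + 19·1 + 12·2 + 13·4 = 108
Priya: 8·4 + 5·3 + 20·2 + 10·2 + 19·2 + 12·1 + 13·3 = 196
Lena has the highest Borda score (207).

Lena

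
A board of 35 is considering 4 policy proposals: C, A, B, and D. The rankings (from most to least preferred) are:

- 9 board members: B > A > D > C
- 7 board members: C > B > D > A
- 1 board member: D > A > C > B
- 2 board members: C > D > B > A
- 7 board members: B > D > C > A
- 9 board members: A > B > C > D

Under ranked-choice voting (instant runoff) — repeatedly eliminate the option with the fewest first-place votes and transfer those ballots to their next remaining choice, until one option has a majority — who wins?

B

Round 1: C 9, A 9, B 16, D 1. Eliminate D.
Round 2: C 9, A 10, B 16. Eliminate C.
Round 3: A 10, B 25. B has a majority.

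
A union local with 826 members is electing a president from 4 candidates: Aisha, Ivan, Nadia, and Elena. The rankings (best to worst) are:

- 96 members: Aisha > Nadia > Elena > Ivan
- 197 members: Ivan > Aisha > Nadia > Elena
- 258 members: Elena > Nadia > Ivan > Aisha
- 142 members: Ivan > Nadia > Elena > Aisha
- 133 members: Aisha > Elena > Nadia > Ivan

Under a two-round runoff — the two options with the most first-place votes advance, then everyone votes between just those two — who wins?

Elena

Round 1 first-place votes: Aisha 229, Ivan 339, Nadia 0, Elena 258.
Ivan and Elena advance.
Runoff: Ivan is preferred to Elena by 339 voters; Elena by 487.
Elena wins the runoff.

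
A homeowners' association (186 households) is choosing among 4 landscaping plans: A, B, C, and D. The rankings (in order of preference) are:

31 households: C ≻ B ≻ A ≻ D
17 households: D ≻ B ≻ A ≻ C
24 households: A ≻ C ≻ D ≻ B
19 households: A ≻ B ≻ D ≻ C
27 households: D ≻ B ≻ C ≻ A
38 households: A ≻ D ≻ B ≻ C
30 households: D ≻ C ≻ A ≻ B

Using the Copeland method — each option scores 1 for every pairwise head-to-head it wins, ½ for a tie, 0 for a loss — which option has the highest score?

A

A: beats B, C, and D → score 3.
B: beats C; loses to A and D → score 1.
C: loses to A, B, and D → score 0.
D: beats B and C; loses to A → score 2.
A has the best pairwise record.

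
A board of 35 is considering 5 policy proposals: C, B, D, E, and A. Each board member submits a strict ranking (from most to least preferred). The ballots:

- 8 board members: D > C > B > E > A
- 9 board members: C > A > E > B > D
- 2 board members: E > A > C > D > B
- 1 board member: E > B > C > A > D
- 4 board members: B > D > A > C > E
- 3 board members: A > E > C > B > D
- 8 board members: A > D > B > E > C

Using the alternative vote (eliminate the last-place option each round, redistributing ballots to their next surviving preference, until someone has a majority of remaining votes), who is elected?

Round 1: C 9, B 4, D 8, E 3, A 11. Eliminate E.
Round 2: C 9, B 5, D 8, A 13. Eliminate B.
Round 3: C 10, D 12, A 13. Eliminate C.
Round 4: D 12, A 23. A has a majority.

A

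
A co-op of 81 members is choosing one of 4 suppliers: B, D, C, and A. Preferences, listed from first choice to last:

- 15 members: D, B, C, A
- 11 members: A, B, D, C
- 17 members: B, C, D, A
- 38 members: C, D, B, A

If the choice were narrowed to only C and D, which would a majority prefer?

Voters preferring C to D: 55; preferring D to C: 26.
C wins the head-to-head.

C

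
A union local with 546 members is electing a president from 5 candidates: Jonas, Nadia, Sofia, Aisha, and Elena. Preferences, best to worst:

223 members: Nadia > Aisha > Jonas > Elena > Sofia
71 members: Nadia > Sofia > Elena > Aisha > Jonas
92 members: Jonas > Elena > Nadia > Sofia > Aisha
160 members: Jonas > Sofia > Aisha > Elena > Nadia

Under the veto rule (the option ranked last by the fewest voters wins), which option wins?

Elena

Last-place votes: Jonas 71, Nadia 160, Sofia 223, Aisha 92, Elena 0.
Elena is ranked last by the fewest voters, so Elena wins.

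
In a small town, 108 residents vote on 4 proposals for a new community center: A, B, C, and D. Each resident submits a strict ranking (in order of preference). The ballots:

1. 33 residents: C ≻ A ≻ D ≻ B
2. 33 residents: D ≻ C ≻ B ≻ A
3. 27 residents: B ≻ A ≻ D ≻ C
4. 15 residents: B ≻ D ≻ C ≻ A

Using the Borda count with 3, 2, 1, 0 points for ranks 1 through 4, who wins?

D

A: 33·2 + 33·0 + 27·2 + 15·0 = 120
B: 33·0 + 33·1 + 27·3 + 15·3 = 159
C: 33·3 + 33·2 + 27·0 + 15·1 = 180
D: 33·1 + 33·3 + 27·1 + 15·2 = 189
D has the highest Borda score (189).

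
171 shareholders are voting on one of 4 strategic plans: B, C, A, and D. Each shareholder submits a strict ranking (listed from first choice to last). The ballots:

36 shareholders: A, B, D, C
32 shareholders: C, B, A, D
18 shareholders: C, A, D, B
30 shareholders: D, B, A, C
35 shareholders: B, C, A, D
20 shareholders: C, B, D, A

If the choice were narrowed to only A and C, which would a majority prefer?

Voters preferring A to C: 66; preferring C to A: 105.
C wins the head-to-head.

C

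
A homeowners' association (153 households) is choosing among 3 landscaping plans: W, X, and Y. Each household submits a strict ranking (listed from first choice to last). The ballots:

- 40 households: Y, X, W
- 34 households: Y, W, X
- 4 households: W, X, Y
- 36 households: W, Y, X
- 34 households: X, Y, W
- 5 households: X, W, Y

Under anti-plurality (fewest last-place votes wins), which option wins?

Y

Last-place votes: W 74, X 70, Y 9.
Y is ranked last by the fewest voters, so Y wins.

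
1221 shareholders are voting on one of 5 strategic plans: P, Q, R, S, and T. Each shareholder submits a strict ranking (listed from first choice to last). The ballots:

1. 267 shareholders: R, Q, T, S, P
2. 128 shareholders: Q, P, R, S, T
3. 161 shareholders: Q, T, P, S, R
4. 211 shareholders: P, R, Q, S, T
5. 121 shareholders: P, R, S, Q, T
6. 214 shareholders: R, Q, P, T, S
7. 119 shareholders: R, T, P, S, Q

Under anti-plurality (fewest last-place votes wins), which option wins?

Q

Last-place votes: P 267, Q 119, R 161, S 214, T 460.
Q is ranked last by the fewest voters, so Q wins.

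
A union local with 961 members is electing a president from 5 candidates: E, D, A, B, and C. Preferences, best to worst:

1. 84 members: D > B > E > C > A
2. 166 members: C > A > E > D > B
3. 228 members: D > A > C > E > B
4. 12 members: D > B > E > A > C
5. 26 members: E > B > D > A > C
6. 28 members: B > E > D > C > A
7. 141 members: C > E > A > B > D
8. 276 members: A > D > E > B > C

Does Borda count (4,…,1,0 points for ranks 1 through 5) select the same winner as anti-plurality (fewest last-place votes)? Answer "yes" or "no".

Borda — scores: E 1915, D 2398, A 2606, B 895, C 1796. Winner: A.
Anti-plurality — last-place votes: E 0, D 141, A 112, B 394, C 314. Winner: E.
The two methods disagree.

no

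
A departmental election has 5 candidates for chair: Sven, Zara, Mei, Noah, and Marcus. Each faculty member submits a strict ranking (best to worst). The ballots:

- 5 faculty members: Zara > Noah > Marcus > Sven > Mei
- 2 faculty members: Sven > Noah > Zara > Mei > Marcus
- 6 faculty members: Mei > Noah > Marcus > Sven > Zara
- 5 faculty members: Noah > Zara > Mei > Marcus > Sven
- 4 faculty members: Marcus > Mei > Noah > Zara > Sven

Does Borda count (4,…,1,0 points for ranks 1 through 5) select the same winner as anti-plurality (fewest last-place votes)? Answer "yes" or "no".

Borda — scores: Sven 19, Zara 43, Mei 48, Noah 67, Marcus 43. Winner: Noah.
Anti-plurality — last-place votes: Sven 9, Zara 6, Mei 5, Noah 0, Marcus 2. Winner: Noah.
The two methods agree.

yes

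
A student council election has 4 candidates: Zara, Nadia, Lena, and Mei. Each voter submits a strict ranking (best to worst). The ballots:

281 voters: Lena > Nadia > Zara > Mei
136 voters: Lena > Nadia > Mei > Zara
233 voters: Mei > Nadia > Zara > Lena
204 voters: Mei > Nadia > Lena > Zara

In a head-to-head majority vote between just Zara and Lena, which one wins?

Voters preferring Zara to Lena: 233; preferring Lena to Zara: 621.
Lena wins the head-to-head.

Lena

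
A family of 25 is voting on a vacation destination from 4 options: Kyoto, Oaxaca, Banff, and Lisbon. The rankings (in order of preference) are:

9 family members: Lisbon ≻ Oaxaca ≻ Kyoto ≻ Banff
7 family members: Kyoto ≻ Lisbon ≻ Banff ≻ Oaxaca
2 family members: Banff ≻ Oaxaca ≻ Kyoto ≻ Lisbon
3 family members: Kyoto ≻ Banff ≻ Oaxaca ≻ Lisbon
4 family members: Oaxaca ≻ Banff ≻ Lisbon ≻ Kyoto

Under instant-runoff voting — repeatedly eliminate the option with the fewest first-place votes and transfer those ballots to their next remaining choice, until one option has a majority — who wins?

Round 1: Kyoto 10, Oaxaca 4, Banff 2, Lisbon 9. Eliminate Banff.
Round 2: Kyoto 10, Oaxaca 6, Lisbon 9. Eliminate Oaxaca.
Round 3: Kyoto 12, Lisbon 13. Lisbon has a majority.

Lisbon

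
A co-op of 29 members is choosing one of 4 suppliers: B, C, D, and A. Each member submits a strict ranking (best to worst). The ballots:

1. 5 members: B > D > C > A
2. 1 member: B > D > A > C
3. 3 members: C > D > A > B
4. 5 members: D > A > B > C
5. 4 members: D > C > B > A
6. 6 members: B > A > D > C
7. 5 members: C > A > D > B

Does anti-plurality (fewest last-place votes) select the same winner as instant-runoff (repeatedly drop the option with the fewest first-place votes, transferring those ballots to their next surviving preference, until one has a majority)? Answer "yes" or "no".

Anti-plurality — last-place votes: B 8, C 12, D 0, A 9. Winner: D.
Instant-runoff — R1 B 12, C 8, D 9, A 0 (A out); R2 B 12, C 8, D 9 (C out); R3 B 12, D 17 (D winner). Winner: D.
The two methods agree.

yes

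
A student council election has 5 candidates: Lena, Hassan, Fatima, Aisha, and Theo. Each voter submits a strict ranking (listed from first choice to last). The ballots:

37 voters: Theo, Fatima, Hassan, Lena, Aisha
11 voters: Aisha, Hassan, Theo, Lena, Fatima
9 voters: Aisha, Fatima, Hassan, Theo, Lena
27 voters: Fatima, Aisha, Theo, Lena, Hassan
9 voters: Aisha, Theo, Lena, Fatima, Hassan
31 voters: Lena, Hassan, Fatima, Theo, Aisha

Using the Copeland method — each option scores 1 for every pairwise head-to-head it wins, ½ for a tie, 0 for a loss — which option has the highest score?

Fatima

Lena: beats Hassan and Aisha; loses to Fatima and Theo → score 2.
Hassan: beats Aisha; loses to Lena, Fatima, and Theo → score 1.
Fatima: beats Lena, Hassan, Aisha, and Theo → score 4.
Aisha: loses to Lena, Hassan, Fatima, and Theo → score 0.
Theo: beats Lena, Hassan, and Aisha; loses to Fatima → score 3.
Fatima has the best pairwise record.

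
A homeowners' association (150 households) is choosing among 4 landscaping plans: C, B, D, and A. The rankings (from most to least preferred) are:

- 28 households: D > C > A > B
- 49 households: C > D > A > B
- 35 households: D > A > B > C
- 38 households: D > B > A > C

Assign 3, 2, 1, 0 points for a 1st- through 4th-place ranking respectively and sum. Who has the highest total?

D

C: 28·2 + 49·3 + 35·0 + 38·0 = 203
B: 28·0 + 49·0 + 35·1 + 38·2 = 111
D: 28·3 + 49·2 + 35·3 + 38·3 = 401
A: 28·1 + 49·1 + 35·2 + 38·1 = 185
D has the highest Borda score (401).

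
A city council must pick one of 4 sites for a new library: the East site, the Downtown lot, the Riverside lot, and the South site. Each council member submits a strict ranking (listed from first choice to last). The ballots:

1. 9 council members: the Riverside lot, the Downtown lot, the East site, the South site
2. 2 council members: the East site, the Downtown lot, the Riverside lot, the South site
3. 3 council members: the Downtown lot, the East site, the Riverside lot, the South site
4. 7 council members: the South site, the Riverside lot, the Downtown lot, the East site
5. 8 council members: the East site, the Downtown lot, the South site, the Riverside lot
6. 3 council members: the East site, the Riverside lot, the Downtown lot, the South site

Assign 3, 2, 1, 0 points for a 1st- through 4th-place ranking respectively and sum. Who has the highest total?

the East site: 9·1 + 2·3 + 3·2 + 7·0 + 8·3 + 3·3 = 54
the Downtown lot: 9·2 + 2·2 + 3·3 + 7·1 + 8·2 + 3·1 = 57
the Riverside lot: 9·3 + 2·1 + 3·1 + 7·2 + 8·0 + 3·2 = 52
the South site: 9·0 + 2·0 + 3·0 + 7·3 + 8·1 + 3·0 = 29
the Downtown lot has the highest Borda score (57).

the Downtown lot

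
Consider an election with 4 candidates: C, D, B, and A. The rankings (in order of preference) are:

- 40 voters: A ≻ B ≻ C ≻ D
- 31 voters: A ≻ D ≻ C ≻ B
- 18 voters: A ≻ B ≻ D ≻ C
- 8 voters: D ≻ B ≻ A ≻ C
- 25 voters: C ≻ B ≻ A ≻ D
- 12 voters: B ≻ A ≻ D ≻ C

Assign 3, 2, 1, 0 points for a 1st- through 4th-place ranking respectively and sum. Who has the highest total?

C: 40·1 + 31·1 + 18·0 + 8·0 + 25·3 + 12·0 = 146
D: 40·0 + 31·2 + 18·1 + 8·3 + 25·0 + 12·1 = 116
B: 40·2 + 31·0 + 18·2 + 8·2 + 25·2 + 12·3 = 218
A: 40·3 + 31·3 + 18·3 + 8·1 + 25·1 + 12·2 = 324
A has the highest Borda score (324).

A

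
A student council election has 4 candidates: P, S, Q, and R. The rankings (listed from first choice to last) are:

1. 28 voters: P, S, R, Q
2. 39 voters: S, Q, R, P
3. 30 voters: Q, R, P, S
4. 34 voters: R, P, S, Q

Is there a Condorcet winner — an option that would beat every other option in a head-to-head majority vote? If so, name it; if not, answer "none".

none

Checking pairwise contests:
Q beats P 69–62.
P beats S 92–39.
S beats Q 101–30.
S beats R 67–64.
Every option loses at least one head-to-head, so there is no Condorcet winner.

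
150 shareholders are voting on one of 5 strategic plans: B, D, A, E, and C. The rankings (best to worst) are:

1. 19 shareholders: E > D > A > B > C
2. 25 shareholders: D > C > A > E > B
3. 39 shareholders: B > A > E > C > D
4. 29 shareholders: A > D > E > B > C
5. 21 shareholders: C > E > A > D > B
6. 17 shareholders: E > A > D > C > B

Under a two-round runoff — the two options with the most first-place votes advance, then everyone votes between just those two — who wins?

Round 1 first-place votes: B 39, D 25, A 29, E 36, C 21.
B and E advance.
Runoff: B is preferred to E by 39 voters; E by 111.
E wins the runoff.

E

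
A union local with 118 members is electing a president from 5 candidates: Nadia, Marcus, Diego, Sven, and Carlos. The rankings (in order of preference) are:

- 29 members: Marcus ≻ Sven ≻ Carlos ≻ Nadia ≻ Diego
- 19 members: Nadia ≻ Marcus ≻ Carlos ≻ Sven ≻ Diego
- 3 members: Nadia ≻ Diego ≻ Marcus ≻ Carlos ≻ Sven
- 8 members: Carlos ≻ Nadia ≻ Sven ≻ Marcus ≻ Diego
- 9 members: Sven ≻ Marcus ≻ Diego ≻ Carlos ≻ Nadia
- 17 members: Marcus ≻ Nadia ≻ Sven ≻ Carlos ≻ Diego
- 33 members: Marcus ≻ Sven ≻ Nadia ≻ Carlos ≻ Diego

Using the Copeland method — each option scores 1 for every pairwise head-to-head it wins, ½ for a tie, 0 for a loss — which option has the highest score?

Nadia: beats Diego and Carlos; loses to Marcus and Sven → score 2.
Marcus: beats Nadia, Diego, Sven, and Carlos → score 4.
Diego: loses to Nadia, Marcus, Sven, and Carlos → score 0.
Sven: beats Nadia, Diego, and Carlos; loses to Marcus → score 3.
Carlos: beats Diego; loses to Nadia, Marcus, and Sven → score 1.
Marcus has the best pairwise record.

Marcus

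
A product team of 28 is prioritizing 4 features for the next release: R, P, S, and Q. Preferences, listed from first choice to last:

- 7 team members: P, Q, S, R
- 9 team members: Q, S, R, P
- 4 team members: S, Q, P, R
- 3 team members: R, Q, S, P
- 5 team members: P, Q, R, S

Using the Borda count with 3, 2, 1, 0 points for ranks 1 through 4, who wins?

R: 7·0 + 9·1 + 4·0 + 3·3 + 5·1 = 23
P: 7·3 + 9·0 + 4·1 + 3·0 + 5·3 = 40
S: 7·1 + 9·2 + 4·3 + 3·1 + 5·0 = 40
Q: 7·2 + 9·3 + 4·2 + 3·2 + 5·2 = 65
Q has the highest Borda score (65).

Q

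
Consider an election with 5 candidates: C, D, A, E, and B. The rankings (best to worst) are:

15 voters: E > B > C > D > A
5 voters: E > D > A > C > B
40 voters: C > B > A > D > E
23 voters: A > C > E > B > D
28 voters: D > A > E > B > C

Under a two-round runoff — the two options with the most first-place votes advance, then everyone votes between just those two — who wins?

C

Round 1 first-place votes: C 40, D 28, A 23, E 20, B 0.
C and D advance.
Runoff: C is preferred to D by 78 voters; D by 33.
C wins the runoff.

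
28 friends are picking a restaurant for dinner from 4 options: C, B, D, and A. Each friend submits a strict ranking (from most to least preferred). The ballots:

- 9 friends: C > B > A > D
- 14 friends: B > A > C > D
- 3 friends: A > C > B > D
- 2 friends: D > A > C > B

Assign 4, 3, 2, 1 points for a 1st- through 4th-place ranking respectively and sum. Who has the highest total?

C: 9·4 + 14·2 + 3·3 + 2·2 = 77
B: 9·3 + 14·4 + 3·2 + 2·1 = 91
D: 9·1 + 14·1 + 3·1 + 2·4 = 34
A: 9·2 + 14·3 + 3·4 + 2·3 = 78
B has the highest Borda score (91).

B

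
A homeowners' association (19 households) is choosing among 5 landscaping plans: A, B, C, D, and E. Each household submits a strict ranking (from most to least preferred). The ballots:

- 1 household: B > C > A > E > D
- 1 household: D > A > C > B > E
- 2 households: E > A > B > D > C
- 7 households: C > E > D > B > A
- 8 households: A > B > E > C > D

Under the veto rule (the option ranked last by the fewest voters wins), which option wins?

Last-place votes: A 7, B 0, C 2, D 9, E 1.
B is ranked last by the fewest voters, so B wins.

B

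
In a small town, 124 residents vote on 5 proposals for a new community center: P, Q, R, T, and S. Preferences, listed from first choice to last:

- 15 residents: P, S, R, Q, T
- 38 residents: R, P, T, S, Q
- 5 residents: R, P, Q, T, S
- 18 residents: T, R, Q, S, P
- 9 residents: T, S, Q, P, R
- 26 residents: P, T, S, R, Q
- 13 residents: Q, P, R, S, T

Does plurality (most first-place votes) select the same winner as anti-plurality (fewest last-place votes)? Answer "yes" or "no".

Plurality — first-place votes: P 41, Q 13, R 43, T 27, S 0. Winner: R.
Anti-plurality — last-place votes: P 18, Q 64, R 9, T 28, S 5. Winner: S.
The two methods disagree.

no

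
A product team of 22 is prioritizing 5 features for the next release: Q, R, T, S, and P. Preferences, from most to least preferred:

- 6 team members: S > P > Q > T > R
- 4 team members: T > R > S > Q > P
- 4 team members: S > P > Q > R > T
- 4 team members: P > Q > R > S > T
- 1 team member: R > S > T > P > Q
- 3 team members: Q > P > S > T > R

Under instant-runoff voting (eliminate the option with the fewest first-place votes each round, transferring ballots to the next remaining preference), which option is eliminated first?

R

Round 1: Q 3, R 1, T 4, S 10, P 4. Eliminate R.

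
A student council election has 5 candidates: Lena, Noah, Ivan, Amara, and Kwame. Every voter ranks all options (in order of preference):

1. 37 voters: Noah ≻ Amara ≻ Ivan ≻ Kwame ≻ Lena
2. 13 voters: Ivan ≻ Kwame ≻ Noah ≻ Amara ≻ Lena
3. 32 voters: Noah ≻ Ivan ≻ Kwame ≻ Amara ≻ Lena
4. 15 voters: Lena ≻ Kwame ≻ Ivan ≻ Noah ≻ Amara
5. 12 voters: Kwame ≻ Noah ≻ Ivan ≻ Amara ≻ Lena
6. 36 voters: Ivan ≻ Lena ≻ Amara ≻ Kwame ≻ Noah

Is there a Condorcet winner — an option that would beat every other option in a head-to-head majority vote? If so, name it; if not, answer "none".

Checking pairwise contests:
Noah beats Lena 94–51.
Kwame beats Noah 76–69.
Noah beats Ivan 81–64.
Noah beats Amara 109–36.
Ivan beats Kwame 118–27.
Every option loses at least one head-to-head, so there is no Condorcet winner.

none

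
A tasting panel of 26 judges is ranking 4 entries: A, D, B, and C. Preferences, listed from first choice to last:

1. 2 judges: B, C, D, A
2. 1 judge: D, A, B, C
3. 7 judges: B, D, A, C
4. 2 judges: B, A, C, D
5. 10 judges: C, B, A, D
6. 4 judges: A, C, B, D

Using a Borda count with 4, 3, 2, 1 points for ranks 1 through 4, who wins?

B

A: 2·1 + 1·3 + 7·2 + 2·3 + 10·2 + 4·4 = 61
D: 2·2 + 1·4 + 7·3 + 2·1 + 10·1 + 4·1 = 45
B: 2·4 + 1·2 + 7·4 + 2·4 + 10·3 + 4·2 = 84
C: 2·3 + 1·1 + 7·1 + 2·2 + 10·4 + 4·3 = 70
B has the highest Borda score (84).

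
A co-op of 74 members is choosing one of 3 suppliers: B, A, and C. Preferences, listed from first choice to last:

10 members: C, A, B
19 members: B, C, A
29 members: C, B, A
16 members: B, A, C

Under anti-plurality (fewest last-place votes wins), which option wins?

B

Last-place votes: B 10, A 48, C 16.
B is ranked last by the fewest voters, so B wins.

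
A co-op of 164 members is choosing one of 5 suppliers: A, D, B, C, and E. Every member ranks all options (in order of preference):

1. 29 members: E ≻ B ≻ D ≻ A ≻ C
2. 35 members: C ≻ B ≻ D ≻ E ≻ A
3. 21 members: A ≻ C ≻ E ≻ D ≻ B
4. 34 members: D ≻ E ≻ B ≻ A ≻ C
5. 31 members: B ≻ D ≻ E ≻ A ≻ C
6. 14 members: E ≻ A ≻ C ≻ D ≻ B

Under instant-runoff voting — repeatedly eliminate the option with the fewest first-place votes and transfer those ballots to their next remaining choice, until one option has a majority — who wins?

Round 1: A 21, D 34, B 31, C 35, E 43. Eliminate A.
Round 2: D 34, B 31, C 56, E 43. Eliminate B.
Round 3: D 65, C 56, E 43. Eliminate E.
Round 4: D 94, C 70. D has a majority.

D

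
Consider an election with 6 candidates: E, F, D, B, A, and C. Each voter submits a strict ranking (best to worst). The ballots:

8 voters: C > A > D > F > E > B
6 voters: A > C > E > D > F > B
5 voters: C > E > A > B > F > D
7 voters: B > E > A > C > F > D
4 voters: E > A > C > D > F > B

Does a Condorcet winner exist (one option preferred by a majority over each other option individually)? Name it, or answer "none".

none

Checking pairwise contests:
C beats E 19–11.
E beats F 22–8.
E beats D 22–8.
E beats B 23–7.
E beats A 16–14.
A beats C 17–13.
Every option loses at least one head-to-head, so there is no Condorcet winner.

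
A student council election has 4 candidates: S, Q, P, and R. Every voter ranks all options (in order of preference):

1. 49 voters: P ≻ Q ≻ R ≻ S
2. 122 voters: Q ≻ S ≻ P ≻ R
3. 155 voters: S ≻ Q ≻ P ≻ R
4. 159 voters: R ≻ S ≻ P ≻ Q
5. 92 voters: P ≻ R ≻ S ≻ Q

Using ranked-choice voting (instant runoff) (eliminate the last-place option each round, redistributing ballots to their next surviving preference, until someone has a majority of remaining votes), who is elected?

Round 1: S 155, Q 122, P 141, R 159. Eliminate Q.
Round 2: S 277, P 141, R 159. Eliminate P.
Round 3: S 277, R 300. R has a majority.

R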